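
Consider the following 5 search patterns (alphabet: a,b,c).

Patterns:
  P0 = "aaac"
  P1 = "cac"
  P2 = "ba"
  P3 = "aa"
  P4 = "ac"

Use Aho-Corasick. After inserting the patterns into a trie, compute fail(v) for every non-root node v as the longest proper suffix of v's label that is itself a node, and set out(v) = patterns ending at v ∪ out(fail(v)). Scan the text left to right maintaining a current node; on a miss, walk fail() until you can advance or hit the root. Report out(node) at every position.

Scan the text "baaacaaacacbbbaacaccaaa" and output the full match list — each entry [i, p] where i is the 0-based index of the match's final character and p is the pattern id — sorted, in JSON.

Construct AC machine:
Trie nodes:
  n0 'ε': a→1 b→8 c→5
  n1 'a': a→2 c→10
  n2 'aa': a→3  [P3 ends]
  n3 'aaa': c→4
  n4 'aaac': ·  [P0 ends]
  n5 'c': a→6
  n6 'ca': c→7
  n7 'cac': ·  [P1 ends]
  n8 'b': a→9
  n9 'ba': ·  [P2 ends]
  n10 'ac': ·  [P4 ends]

Failure links (BFS by depth):
  fail(1) 'a': from fail(0)=0 chase 'a': 0 ⇒ 0;  out=∅∪out(0)=∅
  fail(5) 'c': from fail(0)=0 chase 'c': 0 ⇒ 0;  out=∅∪out(0)=∅
  fail(8) 'b': from fail(0)=0 chase 'b': 0 ⇒ 0;  out=∅∪out(0)=∅
  fail(2) 'aa': from fail(1)=0 chase 'a': 0 ⇒ 1;  out={3}∪out(1)={3}
  fail(6) 'ca': from fail(5)=0 chase 'a': 0 ⇒ 1;  out=∅∪out(1)=∅
  fail(9) 'ba': from fail(8)=0 chase 'a': 0 ⇒ 1;  out={2}∪out(1)={2}
  fail(10) 'ac': from fail(1)=0 chase 'c': 0 ⇒ 5;  out={4}∪out(5)={4}
  fail(3) 'aaa': from fail(2)=1 chase 'a': 1 ⇒ 2;  out=∅∪out(2)={3}
  fail(7) 'cac': from fail(6)=1 chase 'c': 1 ⇒ 10;  out={1}∪out(10)={1,4}
  fail(4) 'aaac': from fail(3)=2 chase 'c': 2→1 ⇒ 10;  out={0}∪out(10)={0,4}

Text stream:
[0] read 'b'  n0⇒n8
[1] read 'a'  n8⇒n9  → match P2@[0:1]
[2] read 'a'  n9⇒n2 (fail-walked)  → match P3@[1:2]
[3] read 'a'  n2⇒n3  → match P3@[2:3]
[4] read 'c'  n3⇒n4  → match P0@[1:4],P4@[3:4]
[5] read 'a'  n4⇒n6 (fail-walked)
[6] read 'a'  n6⇒n2 (fail-walked)  → match P3@[5:6]
[7] read 'a'  n2⇒n3  → match P3@[6:7]
[8] read 'c'  n3⇒n4  → match P0@[5:8],P4@[7:8]
[9] read 'a'  n4⇒n6 (fail-walked)
[10] read 'c'  n6⇒n7  → match P1@[8:10],P4@[9:10]
[11] read 'b'  n7⇒n8 (fail-walked)
[12] read 'b'  n8⇒n8 (fail-walked)
[13] read 'b'  n8⇒n8 (fail-walked)
[14] read 'a'  n8⇒n9  → match P2@[13:14]
[15] read 'a'  n9⇒n2 (fail-walked)  → match P3@[14:15]
[16] read 'c'  n2⇒n10 (fail-walked)  → match P4@[15:16]
[17] read 'a'  n10⇒n6 (fail-walked)
[18] read 'c'  n6⇒n7  → match P1@[16:18],P4@[17:18]
[19] read 'c'  n7⇒n5 (fail-walked)
[20] read 'a'  n5⇒n6
[21] read 'a'  n6⇒n2 (fail-walked)  → match P3@[20:21]
[22] read 'a'  n2⇒n3  → match P3@[21:22]

All matches (sorted): [[1,2],[2,3],[3,3],[4,0],[4,4],[6,3],[7,3],[8,0],[8,4],[10,1],[10,4],[14,2],[15,3],[16,4],[18,1],[18,4],[21,3],[22,3]]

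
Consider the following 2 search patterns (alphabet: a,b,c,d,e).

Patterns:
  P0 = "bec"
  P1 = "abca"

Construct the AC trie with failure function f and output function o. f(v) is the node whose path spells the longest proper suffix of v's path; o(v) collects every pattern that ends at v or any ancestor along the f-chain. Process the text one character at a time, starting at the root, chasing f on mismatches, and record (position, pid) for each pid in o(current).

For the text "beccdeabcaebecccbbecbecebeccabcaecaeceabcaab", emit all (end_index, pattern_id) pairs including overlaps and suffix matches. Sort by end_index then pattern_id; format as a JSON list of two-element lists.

Build:
Trie nodes:
  0='ε' goto a→4 b→1
  1='b' goto e→2
  2='be' goto c→3
  3='bec' goto ·  ←P0
  4='a' goto b→5
  5='ab' goto c→6
  6='abc' goto a→7
  7='abca' goto ·  ←P1

BFS fail/out derivation:
  fail(1) 'b': from fail(0)=0 chase 'b': 0 ⇒ 0;  out=∅∪out(0)=∅
  fail(4) 'a': from fail(0)=0 chase 'a': 0 ⇒ 0;  out=∅∪out(0)=∅
  fail(2) 'be': from fail(1)=0 chase 'e': 0 ⇒ 0;  out=∅∪out(0)=∅
  fail(5) 'ab': from fail(4)=0 chase 'b': 0 ⇒ 1;  out=∅∪out(1)=∅
  fail(3) 'bec': from fail(2)=0 chase 'c': 0 ⇒ 0;  out={0}∪out(0)={0}
  fail(6) 'abc': from fail(5)=1 chase 'c': 1→0 ⇒ 0;  out=∅∪out(0)=∅
  fail(7) 'abca': from fail(6)=0 chase 'a': 0 ⇒ 4;  out={1}∪out(4)={1}

Scan:
i=0 'b': node 0→1
i=1 'e': node 1→2
i=2 'c': node 2→3  ** P0@[0:2]
i=3 'c': node 3→0 (via fail)
i=4 'd': node 0→0
i=5 'e': node 0→0
i=6 'a': node 0→4
i=7 'b': node 4→5
i=8 'c': node 5→6
i=9 'a': node 6→7  ** P1@[6:9]
i=10 'e': node 7→0 (via fail)
i=11 'b': node 0→1
i=12 'e': node 1→2
i=13 'c': node 2→3  ** P0@[11:13]
i=14 'c': node 3→0 (via fail)
i=15 'c': node 0→0
i=16 'b': node 0→1
i=17 'b': node 1→1 (via fail)
i=18 'e': node 1→2
i=19 'c': node 2→3  ** P0@[17:19]
i=20 'b': node 3→1 (via fail)
i=21 'e': node 1→2
i=22 'c': node 2→3  ** P0@[20:22]
i=23 'e': node 3→0 (via fail)
i=24 'b': node 0→1
i=25 'e': node 1→2
i=26 'c': node 2→3  ** P0@[24:26]
i=27 'c': node 3→0 (via fail)
i=28 'a': node 0→4
i=29 'b': node 4→5
i=30 'c': node 5→6
i=31 'a': node 6→7  ** P1@[28:31]
i=32 'e': node 7→0 (via fail)
i=33 'c': node 0→0
i=34 'a': node 0→4
i=35 'e': node 4→0 (via fail)
i=36 'c': node 0→0
i=37 'e': node 0→0
i=38 'a': node 0→4
i=39 'b': node 4→5
i=40 'c': node 5→6
i=41 'a': node 6→7  ** P1@[38:41]
i=42 'a': node 7→4 (via fail)
i=43 'b': node 4→5

Matches: [[2,0],[9,1],[13,0],[19,0],[22,0],[26,0],[31,1],[41,1]]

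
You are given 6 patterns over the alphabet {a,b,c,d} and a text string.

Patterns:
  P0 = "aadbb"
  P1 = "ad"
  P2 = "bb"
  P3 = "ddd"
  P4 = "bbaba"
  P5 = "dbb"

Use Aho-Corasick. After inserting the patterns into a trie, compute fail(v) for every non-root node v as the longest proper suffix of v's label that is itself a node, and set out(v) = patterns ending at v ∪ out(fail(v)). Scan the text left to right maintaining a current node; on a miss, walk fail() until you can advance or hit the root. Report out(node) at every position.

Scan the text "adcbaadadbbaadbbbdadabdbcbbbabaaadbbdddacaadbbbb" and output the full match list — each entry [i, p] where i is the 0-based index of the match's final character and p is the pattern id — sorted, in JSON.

Build automaton:
Trie (insert patterns):
  0='ε' goto a→1 b→7 d→9
  1='a' goto a→2 d→6
  2='aa' goto d→3
  3='aad' goto b→4
  4='aadb' goto b→5
  5='aadbb' goto ·  ←P0
  6='ad' goto ·  ←P1
  7='b' goto b→8
  8='bb' goto a→12  ←P2
  9='d' goto b→15 d→10
  10='dd' goto d→11
  11='ddd' goto ·  ←P3
  12='bba' goto b→13
  13='bbab' goto a→14
  14='bbaba' goto ·  ←P4
  15='db' goto b→16
  16='dbb' goto ·  ←P5

BFS fail/out derivation:
  fail(1) 'a': from fail(0)=0 chase 'a': 0 ⇒ 0;  out=∅∪out(0)=∅
  fail(7) 'b': from fail(0)=0 chase 'b': 0 ⇒ 0;  out=∅∪out(0)=∅
  fail(9) 'd': from fail(0)=0 chase 'd': 0 ⇒ 0;  out=∅∪out(0)=∅
  fail(2) 'aa': from fail(1)=0 chase 'a': 0 ⇒ 1;  out=∅∪out(1)=∅
  fail(6) 'ad': from fail(1)=0 chase 'd': 0 ⇒ 9;  out={1}∪out(9)={1}
  fail(8) 'bb': from fail(7)=0 chase 'b': 0 ⇒ 7;  out={2}∪out(7)={2}
  fail(10) 'dd': from fail(9)=0 chase 'd': 0 ⇒ 9;  out=∅∪out(9)=∅
  fail(15) 'db': from fail(9)=0 chase 'b': 0 ⇒ 7;  out=∅∪out(7)=∅
  fail(3) 'aad': from fail(2)=1 chase 'd': 1 ⇒ 6;  out=∅∪out(6)={1}
  fail(11) 'ddd': from fail(10)=9 chase 'd': 9 ⇒ 10;  out={3}∪out(10)={3}
  fail(12) 'bba': from fail(8)=7 chase 'a': 7→0 ⇒ 1;  out=∅∪out(1)=∅
  fail(16) 'dbb': from fail(15)=7 chase 'b': 7 ⇒ 8;  out={5}∪out(8)={2,5}
  fail(4) 'aadb': from fail(3)=6 chase 'b': 6→9 ⇒ 15;  out=∅∪out(15)=∅
  fail(13) 'bbab': from fail(12)=1 chase 'b': 1→0 ⇒ 7;  out=∅∪out(7)=∅
  fail(5) 'aadbb': from fail(4)=15 chase 'b': 15 ⇒ 16;  out={0}∪out(16)={0,2,5}
  fail(14) 'bbaba': from fail(13)=7 chase 'a': 7→0 ⇒ 1;  out={4}∪out(1)={4}

Text stream:
pos 0 'a': at 1
pos 1 'd': at 6  ** P1@[0:1]
pos 2 'c': at 0 ·f
pos 3 'b': at 7
pos 4 'a': at 1 ·f
pos 5 'a': at 2
pos 6 'd': at 3  ** P1@[5:6]
pos 7 'a': at 1 ·f
pos 8 'd': at 6  ** P1@[7:8]
pos 9 'b': at 15 ·f
pos 10 'b': at 16  ** P2@[9:10],P5@[8:10]
pos 11 'a': at 12 ·f
pos 12 'a': at 2 ·f
pos 13 'd': at 3  ** P1@[12:13]
pos 14 'b': at 4
pos 15 'b': at 5  ** P0@[11:15],P2@[14:15],P5@[13:15]
pos 16 'b': at 8 ·f  ** P2@[15:16]
pos 17 'd': at 9 ·f
pos 18 'a': at 1 ·f
pos 19 'd': at 6  ** P1@[18:19]
pos 20 'a': at 1 ·f
pos 21 'b': at 7 ·f
pos 22 'd': at 9 ·f
pos 23 'b': at 15
pos 24 'c': at 0 ·f
pos 25 'b': at 7
pos 26 'b': at 8  ** P2@[25:26]
pos 27 'b': at 8 ·f  ** P2@[26:27]
pos 28 'a': at 12
pos 29 'b': at 13
pos 30 'a': at 14  ** P4@[26:30]
pos 31 'a': at 2 ·f
pos 32 'a': at 2 ·f
pos 33 'd': at 3  ** P1@[32:33]
pos 34 'b': at 4
pos 35 'b': at 5  ** P0@[31:35],P2@[34:35],P5@[33:35]
pos 36 'd': at 9 ·f
pos 37 'd': at 10
pos 38 'd': at 11  ** P3@[36:38]
pos 39 'a': at 1 ·f
pos 40 'c': at 0 ·f
pos 41 'a': at 1
pos 42 'a': at 2
pos 43 'd': at 3  ** P1@[42:43]
pos 44 'b': at 4
pos 45 'b': at 5  ** P0@[41:45],P2@[44:45],P5@[43:45]
pos 46 'b': at 8 ·f  ** P2@[45:46]
pos 47 'b': at 8 ·f  ** P2@[46:47]

Result: [[1,1],[6,1],[8,1],[10,2],[10,5],[13,1],[15,0],[15,2],[15,5],[16,2],[19,1],[26,2],[27,2],[30,4],[33,1],[35,0],[35,2],[35,5],[38,3],[43,1],[45,0],[45,2],[45,5],[46,2],[47,2]]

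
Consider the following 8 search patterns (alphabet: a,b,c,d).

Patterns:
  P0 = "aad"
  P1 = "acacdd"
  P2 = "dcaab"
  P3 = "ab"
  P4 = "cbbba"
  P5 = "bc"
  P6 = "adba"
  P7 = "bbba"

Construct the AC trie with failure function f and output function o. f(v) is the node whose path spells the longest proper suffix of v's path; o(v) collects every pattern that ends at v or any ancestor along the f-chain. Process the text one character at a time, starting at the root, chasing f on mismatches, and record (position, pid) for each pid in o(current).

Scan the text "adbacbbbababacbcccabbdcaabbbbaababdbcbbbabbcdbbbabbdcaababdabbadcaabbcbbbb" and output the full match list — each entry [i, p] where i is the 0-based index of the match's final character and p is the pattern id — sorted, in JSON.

Construct AC machine:
Trie nodes:
  n0 'ε': a→1 b→20 c→15 d→9
  n1 'a': a→2 b→14 c→4 d→22
  n2 'aa': d→3
  n3 'aad': ·  [P0 ends]
  n4 'ac': a→5
  n5 'aca': c→6
  n6 'acac': d→7
  n7 'acacd': d→8
  n8 'acacdd': ·  [P1 ends]
  n9 'd': c→10
  n10 'dc': a→11
  n11 'dca': a→12
  n12 'dcaa': b→13
  n13 'dcaab': ·  [P2 ends]
  n14 'ab': ·  [P3 ends]
  n15 'c': b→16
  n16 'cb': b→17
  n17 'cbb': b→18
  n18 'cbbb': a→19
  n19 'cbbba': ·  [P4 ends]
  n20 'b': b→25 c→21
  n21 'bc': ·  [P5 ends]
  n22 'ad': b→23
  n23 'adb': a→24
  n24 'adba': ·  [P6 ends]
  n25 'bb': b→26
  n26 'bbb': a→27
  n27 'bbba': ·  [P7 ends]

Failure links (BFS by depth):
  fail(1) 'a': from fail(0)=0 chase 'a': 0 ⇒ 0;  out=∅∪out(0)=∅
  fail(9) 'd': from fail(0)=0 chase 'd': 0 ⇒ 0;  out=∅∪out(0)=∅
  fail(15) 'c': from fail(0)=0 chase 'c': 0 ⇒ 0;  out=∅∪out(0)=∅
  fail(20) 'b': from fail(0)=0 chase 'b': 0 ⇒ 0;  out=∅∪out(0)=∅
  fail(2) 'aa': from fail(1)=0 chase 'a': 0 ⇒ 1;  out=∅∪out(1)=∅
  fail(4) 'ac': from fail(1)=0 chase 'c': 0 ⇒ 15;  out=∅∪out(15)=∅
  fail(10) 'dc': from fail(9)=0 chase 'c': 0 ⇒ 15;  out=∅∪out(15)=∅
  fail(14) 'ab': from fail(1)=0 chase 'b': 0 ⇒ 20;  out={3}∪out(20)={3}
  fail(16) 'cb': from fail(15)=0 chase 'b': 0 ⇒ 20;  out=∅∪out(20)=∅
  fail(21) 'bc': from fail(20)=0 chase 'c': 0 ⇒ 15;  out={5}∪out(15)={5}
  fail(22) 'ad': from fail(1)=0 chase 'd': 0 ⇒ 9;  out=∅∪out(9)=∅
  fail(25) 'bb': from fail(20)=0 chase 'b': 0 ⇒ 20;  out=∅∪out(20)=∅
  fail(3) 'aad': from fail(2)=1 chase 'd': 1 ⇒ 22;  out={0}∪out(22)={0}
  fail(5) 'aca': from fail(4)=15 chase 'a': 15→0 ⇒ 1;  out=∅∪out(1)=∅
  fail(11) 'dca': from fail(10)=15 chase 'a': 15→0 ⇒ 1;  out=∅∪out(1)=∅
  fail(17) 'cbb': from fail(16)=20 chase 'b': 20 ⇒ 25;  out=∅∪out(25)=∅
  fail(23) 'adb': from fail(22)=9 chase 'b': 9→0 ⇒ 20;  out=∅∪out(20)=∅
  fail(26) 'bbb': from fail(25)=20 chase 'b': 20 ⇒ 25;  out=∅∪out(25)=∅
  fail(6) 'acac': from fail(5)=1 chase 'c': 1 ⇒ 4;  out=∅∪out(4)=∅
  fail(12) 'dcaa': from fail(11)=1 chase 'a': 1 ⇒ 2;  out=∅∪out(2)=∅
  fail(18) 'cbbb': from fail(17)=25 chase 'b': 25 ⇒ 26;  out=∅∪out(26)=∅
  fail(24) 'adba': from fail(23)=20 chase 'a': 20→0 ⇒ 1;  out={6}∪out(1)={6}
  fail(27) 'bbba': from fail(26)=25 chase 'a': 25→20→0 ⇒ 1;  out={7}∪out(1)={7}
  fail(7) 'acacd': from fail(6)=4 chase 'd': 4→15→0 ⇒ 9;  out=∅∪out(9)=∅
  fail(13) 'dcaab': from fail(12)=2 chase 'b': 2→1 ⇒ 14;  out={2}∪out(14)={2,3}
  fail(19) 'cbbba': from fail(18)=26 chase 'a': 26 ⇒ 27;  out={4}∪out(27)={4,7}
  fail(8) 'acacdd': from fail(7)=9 chase 'd': 9→0 ⇒ 9;  out={1}∪out(9)={1}

Scan:
[0] read 'a'  n0⇒n1
[1] read 'd'  n1⇒n22
[2] read 'b'  n22⇒n23
[3] read 'a'  n23⇒n24  ** P6@[0:3]
[4] read 'c'  n24⇒n4 (via fail)
[5] read 'b'  n4⇒n16 (via fail)
[6] read 'b'  n16⇒n17
[7] read 'b'  n17⇒n18
[8] read 'a'  n18⇒n19  ** P4@[4:8],P7@[5:8]
[9] read 'b'  n19⇒n14 (via fail)  ** P3@[8:9]
[10] read 'a'  n14⇒n1 (via fail)
[11] read 'b'  n1⇒n14  ** P3@[10:11]
[12] read 'a'  n14⇒n1 (via fail)
[13] read 'c'  n1⇒n4
[14] read 'b'  n4⇒n16 (via fail)
[15] read 'c'  n16⇒n21 (via fail)  ** P5@[14:15]
[16] read 'c'  n21⇒n15 (via fail)
[17] read 'c'  n15⇒n15 (via fail)
[18] read 'a'  n15⇒n1 (via fail)
[19] read 'b'  n1⇒n14  ** P3@[18:19]
[20] read 'b'  n14⇒n25 (via fail)
[21] read 'd'  n25⇒n9 (via fail)
[22] read 'c'  n9⇒n10
[23] read 'a'  n10⇒n11
[24] read 'a'  n11⇒n12
[25] read 'b'  n12⇒n13  ** P2@[21:25],P3@[24:25]
[26] read 'b'  n13⇒n25 (via fail)
[27] read 'b'  n25⇒n26
[28] read 'b'  n26⇒n26 (via fail)
[29] read 'a'  n26⇒n27  ** P7@[26:29]
[30] read 'a'  n27⇒n2 (via fail)
[31] read 'b'  n2⇒n14 (via fail)  ** P3@[30:31]
[32] read 'a'  n14⇒n1 (via fail)
[33] read 'b'  n1⇒n14  ** P3@[32:33]
[34] read 'd'  n14⇒n9 (via fail)
[35] read 'b'  n9⇒n20 (via fail)
[36] read 'c'  n20⇒n21  ** P5@[35:36]
[37] read 'b'  n21⇒n16 (via fail)
[38] read 'b'  n16⇒n17
[39] read 'b'  n17⇒n18
[40] read 'a'  n18⇒n19  ** P4@[36:40],P7@[37:40]
[41] read 'b'  n19⇒n14 (via fail)  ** P3@[40:41]
[42] read 'b'  n14⇒n25 (via fail)
[43] read 'c'  n25⇒n21 (via fail)  ** P5@[42:43]
[44] read 'd'  n21⇒n9 (via fail)
[45] read 'b'  n9⇒n20 (via fail)
[46] read 'b'  n20⇒n25
[47] read 'b'  n25⇒n26
[48] read 'a'  n26⇒n27  ** P7@[45:48]
[49] read 'b'  n27⇒n14 (via fail)  ** P3@[48:49]
[50] read 'b'  n14⇒n25 (via fail)
[51] read 'd'  n25⇒n9 (via fail)
[52] read 'c'  n9⇒n10
[53] read 'a'  n10⇒n11
[54] read 'a'  n11⇒n12
[55] read 'b'  n12⇒n13  ** P2@[51:55],P3@[54:55]
[56] read 'a'  n13⇒n1 (via fail)
[57] read 'b'  n1⇒n14  ** P3@[56:57]
[58] read 'd'  n14⇒n9 (via fail)
[59] read 'a'  n9⇒n1 (via fail)
[60] read 'b'  n1⇒n14  ** P3@[59:60]
[61] read 'b'  n14⇒n25 (via fail)
[62] read 'a'  n25⇒n1 (via fail)
[63] read 'd'  n1⇒n22
[64] read 'c'  n22⇒n10 (via fail)
[65] read 'a'  n10⇒n11
[66] read 'a'  n11⇒n12
[67] read 'b'  n12⇒n13  ** P2@[63:67],P3@[66:67]
[68] read 'b'  n13⇒n25 (via fail)
[69] read 'c'  n25⇒n21 (via fail)  ** P5@[68:69]
[70] read 'b'  n21⇒n16 (via fail)
[71] read 'b'  n16⇒n17
[72] read 'b'  n17⇒n18
[73] read 'b'  n18⇒n26 (via fail)

Result: [[3,6],[8,4],[8,7],[9,3],[11,3],[15,5],[19,3],[25,2],[25,3],[29,7],[31,3],[33,3],[36,5],[40,4],[40,7],[41,3],[43,5],[48,7],[49,3],[55,2],[55,3],[57,3],[60,3],[67,2],[67,3],[69,5]]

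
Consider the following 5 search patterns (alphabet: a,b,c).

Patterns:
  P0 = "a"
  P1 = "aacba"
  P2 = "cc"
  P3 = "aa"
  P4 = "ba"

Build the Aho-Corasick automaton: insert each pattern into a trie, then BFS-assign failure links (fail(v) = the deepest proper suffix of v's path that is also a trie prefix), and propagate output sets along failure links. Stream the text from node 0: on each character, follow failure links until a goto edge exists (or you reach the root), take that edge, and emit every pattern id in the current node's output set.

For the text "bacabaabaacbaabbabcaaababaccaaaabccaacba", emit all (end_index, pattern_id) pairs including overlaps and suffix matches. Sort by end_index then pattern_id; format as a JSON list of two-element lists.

Build automaton:
Trie (insert patterns):
  0='ε' goto a→1 b→8 c→6
  1='a' goto a→2  [P0 ends]
  2='aa' goto c→3  [P3 ends]
  3='aac' goto b→4
  4='aacb' goto a→5
  5='aacba' goto ·  [P1 ends]
  6='c' goto c→7
  7='cc' goto ·  [P2 ends]
  8='b' goto a→9
  9='ba' goto ·  [P4 ends]

Failure links (BFS by depth):
  fail(1) 'a': from fail(0)=0 chase 'a': 0 ⇒ 0;  out={0}∪out(0)={0}
  fail(6) 'c': from fail(0)=0 chase 'c': 0 ⇒ 0;  out=∅∪out(0)=∅
  fail(8) 'b': from fail(0)=0 chase 'b': 0 ⇒ 0;  out=∅∪out(0)=∅
  fail(2) 'aa': from fail(1)=0 chase 'a': 0 ⇒ 1;  out={3}∪out(1)={0,3}
  fail(7) 'cc': from fail(6)=0 chase 'c': 0 ⇒ 6;  out={2}∪out(6)={2}
  fail(9) 'ba': from fail(8)=0 chase 'a': 0 ⇒ 1;  out={4}∪out(1)={0,4}
  fail(3) 'aac': from fail(2)=1 chase 'c': 1→0 ⇒ 6;  out=∅∪out(6)=∅
  fail(4) 'aacb': from fail(3)=6 chase 'b': 6→0 ⇒ 8;  out=∅∪out(8)=∅
  fail(5) 'aacba': from fail(4)=8 chase 'a': 8 ⇒ 9;  out={1}∪out(9)={0,1,4}

Run:
i=0 'b': node 0→8
i=1 'a': node 8→9  ** P0@[1:1],P4@[0:1]
i=2 'c': node 9→6 ·f
i=3 'a': node 6→1 ·f  ** P0@[3:3]
i=4 'b': node 1→8 ·f
i=5 'a': node 8→9  ** P0@[5:5],P4@[4:5]
i=6 'a': node 9→2 ·f  ** P0@[6:6],P3@[5:6]
i=7 'b': node 2→8 ·f
i=8 'a': node 8→9  ** P0@[8:8],P4@[7:8]
i=9 'a': node 9→2 ·f  ** P0@[9:9],P3@[8:9]
i=10 'c': node 2→3
i=11 'b': node 3→4
i=12 'a': node 4→5  ** P0@[12:12],P1@[8:12],P4@[11:12]
i=13 'a': node 5→2 ·f  ** P0@[13:13],P3@[12:13]
i=14 'b': node 2→8 ·f
i=15 'b': node 8→8 ·f
i=16 'a': node 8→9  ** P0@[16:16],P4@[15:16]
i=17 'b': node 9→8 ·f
i=18 'c': node 8→6 ·f
i=19 'a': node 6→1 ·f  ** P0@[19:19]
i=20 'a': node 1→2  ** P0@[20:20],P3@[19:20]
i=21 'a': node 2→2 ·f  ** P0@[21:21],P3@[20:21]
i=22 'b': node 2→8 ·f
i=23 'a': node 8→9  ** P0@[23:23],P4@[22:23]
i=24 'b': node 9→8 ·f
i=25 'a': node 8→9  ** P0@[25:25],P4@[24:25]
i=26 'c': node 9→6 ·f
i=27 'c': node 6→7  ** P2@[26:27]
i=28 'a': node 7→1 ·f  ** P0@[28:28]
i=29 'a': node 1→2  ** P0@[29:29],P3@[28:29]
i=30 'a': node 2→2 ·f  ** P0@[30:30],P3@[29:30]
i=31 'a': node 2→2 ·f  ** P0@[31:31],P3@[30:31]
i=32 'b': node 2→8 ·f
i=33 'c': node 8→6 ·f
i=34 'c': node 6→7  ** P2@[33:34]
i=35 'a': node 7→1 ·f  ** P0@[35:35]
i=36 'a': node 1→2  ** P0@[36:36],P3@[35:36]
i=37 'c': node 2→3
i=38 'b': node 3→4
i=39 'a': node 4→5  ** P0@[39:39],P1@[35:39],P4@[38:39]

Result: [[1,0],[1,4],[3,0],[5,0],[5,4],[6,0],[6,3],[8,0],[8,4],[9,0],[9,3],[12,0],[12,1],[12,4],[13,0],[13,3],[16,0],[16,4],[19,0],[20,0],[20,3],[21,0],[21,3],[23,0],[23,4],[25,0],[25,4],[27,2],[28,0],[29,0],[29,3],[30,0],[30,3],[31,0],[31,3],[34,2],[35,0],[36,0],[36,3],[39,0],[39,1],[39,4]]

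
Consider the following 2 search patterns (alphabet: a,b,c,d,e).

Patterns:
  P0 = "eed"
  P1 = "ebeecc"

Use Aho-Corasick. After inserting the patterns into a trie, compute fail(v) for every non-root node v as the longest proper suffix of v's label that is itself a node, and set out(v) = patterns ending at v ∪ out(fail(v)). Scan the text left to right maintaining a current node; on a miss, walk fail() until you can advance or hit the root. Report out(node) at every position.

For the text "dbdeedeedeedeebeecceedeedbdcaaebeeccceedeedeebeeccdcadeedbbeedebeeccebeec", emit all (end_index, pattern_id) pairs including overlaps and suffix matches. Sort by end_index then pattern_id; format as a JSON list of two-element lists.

Build:
Trie nodes:
  0='ε' goto e→1
  1='e' goto b→4 e→2
  2='ee' goto d→3
  3='eed' goto ·  [P0 ends]
  4='eb' goto e→5
  5='ebe' goto e→6
  6='ebee' goto c→7
  7='ebeec' goto c→8
  8='ebeecc' goto ·  [P1 ends]

Failure links (BFS by depth):
  fail(1) 'e': from fail(0)=0 chase 'e': 0 ⇒ 0;  out=∅∪out(0)=∅
  fail(2) 'ee': from fail(1)=0 chase 'e': 0 ⇒ 1;  out=∅∪out(1)=∅
  fail(4) 'eb': from fail(1)=0 chase 'b': 0 ⇒ 0;  out=∅∪out(0)=∅
  fail(3) 'eed': from fail(2)=1 chase 'd': 1→0 ⇒ 0;  out={0}∪out(0)={0}
  fail(5) 'ebe': from fail(4)=0 chase 'e': 0 ⇒ 1;  out=∅∪out(1)=∅
  fail(6) 'ebee': from fail(5)=1 chase 'e': 1 ⇒ 2;  out=∅∪out(2)=∅
  fail(7) 'ebeec': from fail(6)=2 chase 'c': 2→1→0 ⇒ 0;  out=∅∪out(0)=∅
  fail(8) 'ebeecc': from fail(7)=0 chase 'c': 0 ⇒ 0;  out={1}∪out(0)={1}

Run:
i=0 'd': node 0→0
i=1 'b': node 0→0
i=2 'd': node 0→0
i=3 'e': node 0→1
i=4 'e': node 1→2
i=5 'd': node 2→3  → match P0@[3:5]
i=6 'e': node 3→1 (fail-walked)
i=7 'e': node 1→2
i=8 'd': node 2→3  → match P0@[6:8]
i=9 'e': node 3→1 (fail-walked)
i=10 'e': node 1→2
i=11 'd': node 2→3  → match P0@[9:11]
i=12 'e': node 3→1 (fail-walked)
i=13 'e': node 1→2
i=14 'b': node 2→4 (fail-walked)
i=15 'e': node 4→5
i=16 'e': node 5→6
i=17 'c': node 6→7
i=18 'c': node 7→8  → match P1@[13:18]
i=19 'e': node 8→1 (fail-walked)
i=20 'e': node 1→2
i=21 'd': node 2→3  → match P0@[19:21]
i=22 'e': node 3→1 (fail-walked)
i=23 'e': node 1→2
i=24 'd': node 2→3  → match P0@[22:24]
i=25 'b': node 3→0 (fail-walked)
i=26 'd': node 0→0
i=27 'c': node 0→0
i=28 'a': node 0→0
i=29 'a': node 0→0
i=30 'e': node 0→1
i=31 'b': node 1→4
i=32 'e': node 4→5
i=33 'e': node 5→6
i=34 'c': node 6→7
i=35 'c': node 7→8  → match P1@[30:35]
i=36 'c': node 8→0 (fail-walked)
i=37 'e': node 0→1
i=38 'e': node 1→2
i=39 'd': node 2→3  → match P0@[37:39]
i=40 'e': node 3→1 (fail-walked)
i=41 'e': node 1→2
i=42 'd': node 2→3  → match P0@[40:42]
i=43 'e': node 3→1 (fail-walked)
i=44 'e': node 1→2
i=45 'b': node 2→4 (fail-walked)
i=46 'e': node 4→5
i=47 'e': node 5→6
i=48 'c': node 6→7
i=49 'c': node 7→8  → match P1@[44:49]
i=50 'd': node 8→0 (fail-walked)
i=51 'c': node 0→0
i=52 'a': node 0→0
i=53 'd': node 0→0
i=54 'e': node 0→1
i=55 'e': node 1→2
i=56 'd': node 2→3  → match P0@[54:56]
i=57 'b': node 3→0 (fail-walked)
i=58 'b': node 0→0
i=59 'e': node 0→1
i=60 'e': node 1→2
i=61 'd': node 2→3  → match P0@[59:61]
i=62 'e': node 3→1 (fail-walked)
i=63 'b': node 1→4
i=64 'e': node 4→5
i=65 'e': node 5→6
i=66 'c': node 6→7
i=67 'c': node 7→8  → match P1@[62:67]
i=68 'e': node 8→1 (fail-walked)
i=69 'b': node 1→4
i=70 'e': node 4→5
i=71 'e': node 5→6
i=72 'c': node 6→7

All matches (sorted): [[5,0],[8,0],[11,0],[18,1],[21,0],[24,0],[35,1],[39,0],[42,0],[49,1],[56,0],[61,0],[67,1]]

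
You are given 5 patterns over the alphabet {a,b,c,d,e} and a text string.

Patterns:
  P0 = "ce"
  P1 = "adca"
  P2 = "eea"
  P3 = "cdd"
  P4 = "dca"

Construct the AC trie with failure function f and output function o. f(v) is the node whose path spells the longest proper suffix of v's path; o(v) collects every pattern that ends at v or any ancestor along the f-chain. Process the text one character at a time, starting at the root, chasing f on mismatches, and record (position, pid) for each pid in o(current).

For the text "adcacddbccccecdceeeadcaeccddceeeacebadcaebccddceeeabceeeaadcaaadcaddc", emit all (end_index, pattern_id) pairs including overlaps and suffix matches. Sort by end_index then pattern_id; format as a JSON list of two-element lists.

Build automaton:
Trie (insert patterns):
  0='ε' goto a→3 c→1 d→12 e→7
  1='c' goto d→10 e→2
  2='ce' goto ·  [P0 ends]
  3='a' goto d→4
  4='ad' goto c→5
  5='adc' goto a→6
  6='adca' goto ·  [P1 ends]
  7='e' goto e→8
  8='ee' goto a→9
  9='eea' goto ·  [P2 ends]
  10='cd' goto d→11
  11='cdd' goto ·  [P3 ends]
  12='d' goto c→13
  13='dc' goto a→14
  14='dca' goto ·  [P4 ends]

BFS fail/out derivation:
  fail(1) 'c': from fail(0)=0 chase 'c': 0 ⇒ 0;  out=∅∪out(0)=∅
  fail(3) 'a': from fail(0)=0 chase 'a': 0 ⇒ 0;  out=∅∪out(0)=∅
  fail(7) 'e': from fail(0)=0 chase 'e': 0 ⇒ 0;  out=∅∪out(0)=∅
  fail(12) 'd': from fail(0)=0 chase 'd': 0 ⇒ 0;  out=∅∪out(0)=∅
  fail(2) 'ce': from fail(1)=0 chase 'e': 0 ⇒ 7;  out={0}∪out(7)={0}
  fail(4) 'ad': from fail(3)=0 chase 'd': 0 ⇒ 12;  out=∅∪out(12)=∅
  fail(8) 'ee': from fail(7)=0 chase 'e': 0 ⇒ 7;  out=∅∪out(7)=∅
  fail(10) 'cd': from fail(1)=0 chase 'd': 0 ⇒ 12;  out=∅∪out(12)=∅
  fail(13) 'dc': from fail(12)=0 chase 'c': 0 ⇒ 1;  out=∅∪out(1)=∅
  fail(5) 'adc': from fail(4)=12 chase 'c': 12 ⇒ 13;  out=∅∪out(13)=∅
  fail(9) 'eea': from fail(8)=7 chase 'a': 7→0 ⇒ 3;  out={2}∪out(3)={2}
  fail(11) 'cdd': from fail(10)=12 chase 'd': 12→0 ⇒ 12;  out={3}∪out(12)={3}
  fail(14) 'dca': from fail(13)=1 chase 'a': 1→0 ⇒ 3;  out={4}∪out(3)={4}
  fail(6) 'adca': from fail(5)=13 chase 'a': 13 ⇒ 14;  out={1}∪out(14)={1,4}

Text stream:
pos 0 'a': at 3
pos 1 'd': at 4
pos 2 'c': at 5
pos 3 'a': at 6  → match P1@[0:3],P4@[1:3]
pos 4 'c': at 1 (fail-walked)
pos 5 'd': at 10
pos 6 'd': at 11  → match P3@[4:6]
pos 7 'b': at 0 (fail-walked)
pos 8 'c': at 1
pos 9 'c': at 1 (fail-walked)
pos 10 'c': at 1 (fail-walked)
pos 11 'c': at 1 (fail-walked)
pos 12 'e': at 2  → match P0@[11:12]
pos 13 'c': at 1 (fail-walked)
pos 14 'd': at 10
pos 15 'c': at 13 (fail-walked)
pos 16 'e': at 2 (fail-walked)  → match P0@[15:16]
pos 17 'e': at 8 (fail-walked)
pos 18 'e': at 8 (fail-walked)
pos 19 'a': at 9  → match P2@[17:19]
pos 20 'd': at 4 (fail-walked)
pos 21 'c': at 5
pos 22 'a': at 6  → match P1@[19:22],P4@[20:22]
pos 23 'e': at 7 (fail-walked)
pos 24 'c': at 1 (fail-walked)
pos 25 'c': at 1 (fail-walked)
pos 26 'd': at 10
pos 27 'd': at 11  → match P3@[25:27]
pos 28 'c': at 13 (fail-walked)
pos 29 'e': at 2 (fail-walked)  → match P0@[28:29]
pos 30 'e': at 8 (fail-walked)
pos 31 'e': at 8 (fail-walked)
pos 32 'a': at 9  → match P2@[30:32]
pos 33 'c': at 1 (fail-walked)
pos 34 'e': at 2  → match P0@[33:34]
pos 35 'b': at 0 (fail-walked)
pos 36 'a': at 3
pos 37 'd': at 4
pos 38 'c': at 5
pos 39 'a': at 6  → match P1@[36:39],P4@[37:39]
pos 40 'e': at 7 (fail-walked)
pos 41 'b': at 0 (fail-walked)
pos 42 'c': at 1
pos 43 'c': at 1 (fail-walked)
pos 44 'd': at 10
pos 45 'd': at 11  → match P3@[43:45]
pos 46 'c': at 13 (fail-walked)
pos 47 'e': at 2 (fail-walked)  → match P0@[46:47]
pos 48 'e': at 8 (fail-walked)
pos 49 'e': at 8 (fail-walked)
pos 50 'a': at 9  → match P2@[48:50]
pos 51 'b': at 0 (fail-walked)
pos 52 'c': at 1
pos 53 'e': at 2  → match P0@[52:53]
pos 54 'e': at 8 (fail-walked)
pos 55 'e': at 8 (fail-walked)
pos 56 'a': at 9  → match P2@[54:56]
pos 57 'a': at 3 (fail-walked)
pos 58 'd': at 4
pos 59 'c': at 5
pos 60 'a': at 6  → match P1@[57:60],P4@[58:60]
pos 61 'a': at 3 (fail-walked)
pos 62 'a': at 3 (fail-walked)
pos 63 'd': at 4
pos 64 'c': at 5
pos 65 'a': at 6  → match P1@[62:65],P4@[63:65]
pos 66 'd': at 4 (fail-walked)
pos 67 'd': at 12 (fail-walked)
pos 68 'c': at 13

All matches (sorted): [[3,1],[3,4],[6,3],[12,0],[16,0],[19,2],[22,1],[22,4],[27,3],[29,0],[32,2],[34,0],[39,1],[39,4],[45,3],[47,0],[50,2],[53,0],[56,2],[60,1],[60,4],[65,1],[65,4]]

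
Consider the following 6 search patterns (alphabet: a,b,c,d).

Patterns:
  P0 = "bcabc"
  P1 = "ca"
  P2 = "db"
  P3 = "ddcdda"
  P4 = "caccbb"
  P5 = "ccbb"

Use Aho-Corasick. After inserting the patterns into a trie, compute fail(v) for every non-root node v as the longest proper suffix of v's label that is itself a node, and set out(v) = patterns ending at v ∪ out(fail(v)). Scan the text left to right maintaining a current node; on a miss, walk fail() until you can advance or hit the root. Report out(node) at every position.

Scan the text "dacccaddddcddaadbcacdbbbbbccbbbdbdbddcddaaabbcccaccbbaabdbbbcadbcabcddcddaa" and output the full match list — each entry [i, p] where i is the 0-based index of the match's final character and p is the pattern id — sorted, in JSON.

Build automaton:
Trie nodes:
  n0 'ε': b→1 c→6 d→8
  n1 'b': c→2
  n2 'bc': a→3
  n3 'bca': b→4
  n4 'bcab': c→5
  n5 'bcabc': ·  [P0 ends]
  n6 'c': a→7 c→19
  n7 'ca': c→15  [P1 ends]
  n8 'd': b→9 d→10
  n9 'db': ·  [P2 ends]
  n10 'dd': c→11
  n11 'ddc': d→12
  n12 'ddcd': d→13
  n13 'ddcdd': a→14
  n14 'ddcdda': ·  [P3 ends]
  n15 'cac': c→16
  n16 'cacc': b→17
  n17 'caccb': b→18
  n18 'caccbb': ·  [P4 ends]
  n19 'cc': b→20
  n20 'ccb': b→21
  n21 'ccbb': ·  [P5 ends]

BFS fail/out derivation:
  fail(1) 'b': from fail(0)=0 chase 'b': 0 ⇒ 0;  out=∅∪out(0)=∅
  fail(6) 'c': from fail(0)=0 chase 'c': 0 ⇒ 0;  out=∅∪out(0)=∅
  fail(8) 'd': from fail(0)=0 chase 'd': 0 ⇒ 0;  out=∅∪out(0)=∅
  fail(2) 'bc': from fail(1)=0 chase 'c': 0 ⇒ 6;  out=∅∪out(6)=∅
  fail(7) 'ca': from fail(6)=0 chase 'a': 0 ⇒ 0;  out={1}∪out(0)={1}
  fail(9) 'db': from fail(8)=0 chase 'b': 0 ⇒ 1;  out={2}∪out(1)={2}
  fail(10) 'dd': from fail(8)=0 chase 'd': 0 ⇒ 8;  out=∅∪out(8)=∅
  fail(19) 'cc': from fail(6)=0 chase 'c': 0 ⇒ 6;  out=∅∪out(6)=∅
  fail(3) 'bca': from fail(2)=6 chase 'a': 6 ⇒ 7;  out=∅∪out(7)={1}
  fail(11) 'ddc': from fail(10)=8 chase 'c': 8→0 ⇒ 6;  out=∅∪out(6)=∅
  fail(15) 'cac': from fail(7)=0 chase 'c': 0 ⇒ 6;  out=∅∪out(6)=∅
  fail(20) 'ccb': from fail(19)=6 chase 'b': 6→0 ⇒ 1;  out=∅∪out(1)=∅
  fail(4) 'bcab': from fail(3)=7 chase 'b': 7→0 ⇒ 1;  out=∅∪out(1)=∅
  fail(12) 'ddcd': from fail(11)=6 chase 'd': 6→0 ⇒ 8;  out=∅∪out(8)=∅
  fail(16) 'cacc': from fail(15)=6 chase 'c': 6 ⇒ 19;  out=∅∪out(19)=∅
  fail(21) 'ccbb': from fail(20)=1 chase 'b': 1→0 ⇒ 1;  out={5}∪out(1)={5}
  fail(5) 'bcabc': from fail(4)=1 chase 'c': 1 ⇒ 2;  out={0}∪out(2)={0}
  fail(13) 'ddcdd': from fail(12)=8 chase 'd': 8 ⇒ 10;  out=∅∪out(10)=∅
  fail(17) 'caccb': from fail(16)=19 chase 'b': 19 ⇒ 20;  out=∅∪out(20)=∅
  fail(14) 'ddcdda': from fail(13)=10 chase 'a': 10→8→0 ⇒ 0;  out={3}∪out(0)={3}
  fail(18) 'caccbb': from fail(17)=20 chase 'b': 20 ⇒ 21;  out={4}∪out(21)={4,5}

Text stream:
pos 0 'd': at 8
pos 1 'a': at 0 (fail-walked)
pos 2 'c': at 6
pos 3 'c': at 19
pos 4 'c': at 19 (fail-walked)
pos 5 'a': at 7 (fail-walked)  ** P1@[4:5]
pos 6 'd': at 8 (fail-walked)
pos 7 'd': at 10
pos 8 'd': at 10 (fail-walked)
pos 9 'd': at 10 (fail-walked)
pos 10 'c': at 11
pos 11 'd': at 12
pos 12 'd': at 13
pos 13 'a': at 14  ** P3@[8:13]
pos 14 'a': at 0 (fail-walked)
pos 15 'd': at 8
pos 16 'b': at 9  ** P2@[15:16]
pos 17 'c': at 2 (fail-walked)
pos 18 'a': at 3  ** P1@[17:18]
pos 19 'c': at 15 (fail-walked)
pos 20 'd': at 8 (fail-walked)
pos 21 'b': at 9  ** P2@[20:21]
pos 22 'b': at 1 (fail-walked)
pos 23 'b': at 1 (fail-walked)
pos 24 'b': at 1 (fail-walked)
pos 25 'b': at 1 (fail-walked)
pos 26 'c': at 2
pos 27 'c': at 19 (fail-walked)
pos 28 'b': at 20
pos 29 'b': at 21  ** P5@[26:29]
pos 30 'b': at 1 (fail-walked)
pos 31 'd': at 8 (fail-walked)
pos 32 'b': at 9  ** P2@[31:32]
pos 33 'd': at 8 (fail-walked)
pos 34 'b': at 9  ** P2@[33:34]
pos 35 'd': at 8 (fail-walked)
pos 36 'd': at 10
pos 37 'c': at 11
pos 38 'd': at 12
pos 39 'd': at 13
pos 40 'a': at 14  ** P3@[35:40]
pos 41 'a': at 0 (fail-walked)
pos 42 'a': at 0
pos 43 'b': at 1
pos 44 'b': at 1 (fail-walked)
pos 45 'c': at 2
pos 46 'c': at 19 (fail-walked)
pos 47 'c': at 19 (fail-walked)
pos 48 'a': at 7 (fail-walked)  ** P1@[47:48]
pos 49 'c': at 15
pos 50 'c': at 16
pos 51 'b': at 17
pos 52 'b': at 18  ** P4@[47:52],P5@[49:52]
pos 53 'a': at 0 (fail-walked)
pos 54 'a': at 0
pos 55 'b': at 1
pos 56 'd': at 8 (fail-walked)
pos 57 'b': at 9  ** P2@[56:57]
pos 58 'b': at 1 (fail-walked)
pos 59 'b': at 1 (fail-walked)
pos 60 'c': at 2
pos 61 'a': at 3  ** P1@[60:61]
pos 62 'd': at 8 (fail-walked)
pos 63 'b': at 9  ** P2@[62:63]
pos 64 'c': at 2 (fail-walked)
pos 65 'a': at 3  ** P1@[64:65]
pos 66 'b': at 4
pos 67 'c': at 5  ** P0@[63:67]
pos 68 'd': at 8 (fail-walked)
pos 69 'd': at 10
pos 70 'c': at 11
pos 71 'd': at 12
pos 72 'd': at 13
pos 73 'a': at 14  ** P3@[68:73]
pos 74 'a': at 0 (fail-walked)

All matches (sorted): [[5,1],[13,3],[16,2],[18,1],[21,2],[29,5],[32,2],[34,2],[40,3],[48,1],[52,4],[52,5],[57,2],[61,1],[63,2],[65,1],[67,0],[73,3]]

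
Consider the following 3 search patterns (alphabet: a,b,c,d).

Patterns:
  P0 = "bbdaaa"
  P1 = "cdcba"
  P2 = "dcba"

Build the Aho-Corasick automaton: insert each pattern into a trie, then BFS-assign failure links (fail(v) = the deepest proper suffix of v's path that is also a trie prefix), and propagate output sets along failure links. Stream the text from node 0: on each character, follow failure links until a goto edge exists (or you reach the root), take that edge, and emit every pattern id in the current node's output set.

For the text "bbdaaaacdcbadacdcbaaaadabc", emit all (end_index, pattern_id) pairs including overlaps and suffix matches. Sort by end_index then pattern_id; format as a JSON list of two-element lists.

Build:
Trie (insert patterns):
  n0 'ε': b→1 c→7 d→12
  n1 'b': b→2
  n2 'bb': d→3
  n3 'bbd': a→4
  n4 'bbda': a→5
  n5 'bbdaa': a→6
  n6 'bbdaaa': ·  [P0 ends]
  n7 'c': d→8
  n8 'cd': c→9
  n9 'cdc': b→10
  n10 'cdcb': a→11
  n11 'cdcba': ·  [P1 ends]
  n12 'd': c→13
  n13 'dc': b→14
  n14 'dcb': a→15
  n15 'dcba': ·  [P2 ends]

BFS fail/out derivation:
  fail(1) 'b': from fail(0)=0 chase 'b': 0 ⇒ 0;  out=∅∪out(0)=∅
  fail(7) 'c': from fail(0)=0 chase 'c': 0 ⇒ 0;  out=∅∪out(0)=∅
  fail(12) 'd': from fail(0)=0 chase 'd': 0 ⇒ 0;  out=∅∪out(0)=∅
  fail(2) 'bb': from fail(1)=0 chase 'b': 0 ⇒ 1;  out=∅∪out(1)=∅
  fail(8) 'cd': from fail(7)=0 chase 'd': 0 ⇒ 12;  out=∅∪out(12)=∅
  fail(13) 'dc': from fail(12)=0 chase 'c': 0 ⇒ 7;  out=∅∪out(7)=∅
  fail(3) 'bbd': from fail(2)=1 chase 'd': 1→0 ⇒ 12;  out=∅∪out(12)=∅
  fail(9) 'cdc': from fail(8)=12 chase 'c': 12 ⇒ 13;  out=∅∪out(13)=∅
  fail(14) 'dcb': from fail(13)=7 chase 'b': 7→0 ⇒ 1;  out=∅∪out(1)=∅
  fail(4) 'bbda': from fail(3)=12 chase 'a': 12→0 ⇒ 0;  out=∅∪out(0)=∅
  fail(10) 'cdcb': from fail(9)=13 chase 'b': 13 ⇒ 14;  out=∅∪out(14)=∅
  fail(15) 'dcba': from fail(14)=1 chase 'a': 1→0 ⇒ 0;  out={2}∪out(0)={2}
  fail(5) 'bbdaa': from fail(4)=0 chase 'a': 0 ⇒ 0;  out=∅∪out(0)=∅
  fail(11) 'cdcba': from fail(10)=14 chase 'a': 14 ⇒ 15;  out={1}∪out(15)={1,2}
  fail(6) 'bbdaaa': from fail(5)=0 chase 'a': 0 ⇒ 0;  out={0}∪out(0)={0}

Run:
[0] read 'b'  n0⇒n1
[1] read 'b'  n1⇒n2
[2] read 'd'  n2⇒n3
[3] read 'a'  n3⇒n4
[4] read 'a'  n4⇒n5
[5] read 'a'  n5⇒n6  emit P0@[0:5]
[6] read 'a'  n6⇒n0 (via fail)
[7] read 'c'  n0⇒n7
[8] read 'd'  n7⇒n8
[9] read 'c'  n8⇒n9
[10] read 'b'  n9⇒n10
[11] read 'a'  n10⇒n11  emit P1@[7:11],P2@[8:11]
[12] read 'd'  n11⇒n12 (via fail)
[13] read 'a'  n12⇒n0 (via fail)
[14] read 'c'  n0⇒n7
[15] read 'd'  n7⇒n8
[16] read 'c'  n8⇒n9
[17] read 'b'  n9⇒n10
[18] read 'a'  n10⇒n11  emit P1@[14:18],P2@[15:18]
[19] read 'a'  n11⇒n0 (via fail)
[20] read 'a'  n0⇒n0
[21] read 'a'  n0⇒n0
[22] read 'd'  n0⇒n12
[23] read 'a'  n12⇒n0 (via fail)
[24] read 'b'  n0⇒n1
[25] read 'c'  n1⇒n7 (via fail)

Result: [[5,0],[11,1],[11,2],[18,1],[18,2]]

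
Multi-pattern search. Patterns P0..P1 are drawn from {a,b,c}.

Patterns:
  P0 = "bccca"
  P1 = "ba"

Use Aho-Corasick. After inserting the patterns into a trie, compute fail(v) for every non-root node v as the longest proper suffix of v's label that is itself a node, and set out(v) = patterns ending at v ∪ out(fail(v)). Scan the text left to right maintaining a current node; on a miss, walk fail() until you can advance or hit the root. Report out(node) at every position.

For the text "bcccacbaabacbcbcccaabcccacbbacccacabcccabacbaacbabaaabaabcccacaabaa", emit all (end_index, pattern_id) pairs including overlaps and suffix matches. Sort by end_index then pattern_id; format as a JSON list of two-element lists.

Build automaton:
Trie nodes:
  n0 'ε': b→1
  n1 'b': a→6 c→2
  n2 'bc': c→3
  n3 'bcc': c→4
  n4 'bccc': a→5
  n5 'bccca': ·  ←P0
  n6 'ba': ·  ←P1

BFS fail/out derivation:
  n1('b'): parent n0 fail=0; on 'b' 0 → fail=0;  out ∅∪∅=∅
  n2('bc'): parent n1 fail=0; on 'c' 0 → fail=0;  out ∅∪∅=∅
  n6('ba'): parent n1 fail=0; on 'a' 0 → fail=0;  out {1}∪∅={1}
  n3('bcc'): parent n2 fail=0; on 'c' 0 → fail=0;  out ∅∪∅=∅
  n4('bccc'): parent n3 fail=0; on 'c' 0 → fail=0;  out ∅∪∅=∅
  n5('bccca'): parent n4 fail=0; on 'a' 0 → fail=0;  out {0}∪∅={0}

Run:
i=0 'b': node 0→1
i=1 'c': node 1→2
i=2 'c': node 2→3
i=3 'c': node 3→4
i=4 'a': node 4→5  → match P0@[0:4]
i=5 'c': node 5→0 (via fail)
i=6 'b': node 0→1
i=7 'a': node 1→6  → match P1@[6:7]
i=8 'a': node 6→0 (via fail)
i=9 'b': node 0→1
i=10 'a': node 1→6  → match P1@[9:10]
i=11 'c': node 6→0 (via fail)
i=12 'b': node 0→1
i=13 'c': node 1→2
i=14 'b': node 2→1 (via fail)
i=15 'c': node 1→2
i=16 'c': node 2→3
i=17 'c': node 3→4
i=18 'a': node 4→5  → match P0@[14:18]
i=19 'a': node 5→0 (via fail)
i=20 'b': node 0→1
i=21 'c': node 1→2
i=22 'c': node 2→3
i=23 'c': node 3→4
i=24 'a': node 4→5  → match P0@[20:24]
i=25 'c': node 5→0 (via fail)
i=26 'b': node 0→1
i=27 'b': node 1→1 (via fail)
i=28 'a': node 1→6  → match P1@[27:28]
i=29 'c': node 6→0 (via fail)
i=30 'c': node 0→0
i=31 'c': node 0→0
i=32 'a': node 0→0
i=33 'c': node 0→0
i=34 'a': node 0→0
i=35 'b': node 0→1
i=36 'c': node 1→2
i=37 'c': node 2→3
i=38 'c': node 3→4
i=39 'a': node 4→5  → match P0@[35:39]
i=40 'b': node 5→1 (via fail)
i=41 'a': node 1→6  → match P1@[40:41]
i=42 'c': node 6→0 (via fail)
i=43 'b': node 0→1
i=44 'a': node 1→6  → match P1@[43:44]
i=45 'a': node 6→0 (via fail)
i=46 'c': node 0→0
i=47 'b': node 0→1
i=48 'a': node 1→6  → match P1@[47:48]
i=49 'b': node 6→1 (via fail)
i=50 'a': node 1→6  → match P1@[49:50]
i=51 'a': node 6→0 (via fail)
i=52 'a': node 0→0
i=53 'b': node 0→1
i=54 'a': node 1→6  → match P1@[53:54]
i=55 'a': node 6→0 (via fail)
i=56 'b': node 0→1
i=57 'c': node 1→2
i=58 'c': node 2→3
i=59 'c': node 3→4
i=60 'a': node 4→5  → match P0@[56:60]
i=61 'c': node 5→0 (via fail)
i=62 'a': node 0→0
i=63 'a': node 0→0
i=64 'b': node 0→1
i=65 'a': node 1→6  → match P1@[64:65]
i=66 'a': node 6→0 (via fail)

Result: [[4,0],[7,1],[10,1],[18,0],[24,0],[28,1],[39,0],[41,1],[44,1],[48,1],[50,1],[54,1],[60,0],[65,1]]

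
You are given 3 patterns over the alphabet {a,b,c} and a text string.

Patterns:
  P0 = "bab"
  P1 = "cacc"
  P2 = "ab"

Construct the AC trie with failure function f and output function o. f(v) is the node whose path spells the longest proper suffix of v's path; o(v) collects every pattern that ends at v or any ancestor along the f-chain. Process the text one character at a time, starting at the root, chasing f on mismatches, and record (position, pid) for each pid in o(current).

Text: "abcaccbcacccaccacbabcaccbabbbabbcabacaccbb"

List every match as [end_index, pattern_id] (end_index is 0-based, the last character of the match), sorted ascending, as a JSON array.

Construct AC machine:
Trie (insert patterns):
  n0 'ε': a→8 b→1 c→4
  n1 'b': a→2
  n2 'ba': b→3
  n3 'bab': ·  [P0 ends]
  n4 'c': a→5
  n5 'ca': c→6
  n6 'cac': c→7
  n7 'cacc': ·  [P1 ends]
  n8 'a': b→9
  n9 'ab': ·  [P2 ends]

BFS fail/out derivation:
  fail(1) 'b': from fail(0)=0 chase 'b': 0 ⇒ 0;  out=∅∪out(0)=∅
  fail(4) 'c': from fail(0)=0 chase 'c': 0 ⇒ 0;  out=∅∪out(0)=∅
  fail(8) 'a': from fail(0)=0 chase 'a': 0 ⇒ 0;  out=∅∪out(0)=∅
  fail(2) 'ba': from fail(1)=0 chase 'a': 0 ⇒ 8;  out=∅∪out(8)=∅
  fail(5) 'ca': from fail(4)=0 chase 'a': 0 ⇒ 8;  out=∅∪out(8)=∅
  fail(9) 'ab': from fail(8)=0 chase 'b': 0 ⇒ 1;  out={2}∪out(1)={2}
  fail(3) 'bab': from fail(2)=8 chase 'b': 8 ⇒ 9;  out={0}∪out(9)={0,2}
  fail(6) 'cac': from fail(5)=8 chase 'c': 8→0 ⇒ 4;  out=∅∪out(4)=∅
  fail(7) 'cacc': from fail(6)=4 chase 'c': 4→0 ⇒ 4;  out={1}∪out(4)={1}

Scan:
[0] read 'a'  n0⇒n8
[1] read 'b'  n8⇒n9  → match P2@[0:1]
[2] read 'c'  n9⇒n4 ·f
[3] read 'a'  n4⇒n5
[4] read 'c'  n5⇒n6
[5] read 'c'  n6⇒n7  → match P1@[2:5]
[6] read 'b'  n7⇒n1 ·f
[7] read 'c'  n1⇒n4 ·f
[8] read 'a'  n4⇒n5
[9] read 'c'  n5⇒n6
[10] read 'c'  n6⇒n7  → match P1@[7:10]
[11] read 'c'  n7⇒n4 ·f
[12] read 'a'  n4⇒n5
[13] read 'c'  n5⇒n6
[14] read 'c'  n6⇒n7  → match P1@[11:14]
[15] read 'a'  n7⇒n5 ·f
[16] read 'c'  n5⇒n6
[17] read 'b'  n6⇒n1 ·f
[18] read 'a'  n1⇒n2
[19] read 'b'  n2⇒n3  → match P0@[17:19],P2@[18:19]
[20] read 'c'  n3⇒n4 ·f
[21] read 'a'  n4⇒n5
[22] read 'c'  n5⇒n6
[23] read 'c'  n6⇒n7  → match P1@[20:23]
[24] read 'b'  n7⇒n1 ·f
[25] read 'a'  n1⇒n2
[26] read 'b'  n2⇒n3  → match P0@[24:26],P2@[25:26]
[27] read 'b'  n3⇒n1 ·f
[28] read 'b'  n1⇒n1 ·f
[29] read 'a'  n1⇒n2
[30] read 'b'  n2⇒n3  → match P0@[28:30],P2@[29:30]
[31] read 'b'  n3⇒n1 ·f
[32] read 'c'  n1⇒n4 ·f
[33] read 'a'  n4⇒n5
[34] read 'b'  n5⇒n9 ·f  → match P2@[33:34]
[35] read 'a'  n9⇒n2 ·f
[36] read 'c'  n2⇒n4 ·f
[37] read 'a'  n4⇒n5
[38] read 'c'  n5⇒n6
[39] read 'c'  n6⇒n7  → match P1@[36:39]
[40] read 'b'  n7⇒n1 ·f
[41] read 'b'  n1⇒n1 ·f

Result: [[1,2],[5,1],[10,1],[14,1],[19,0],[19,2],[23,1],[26,0],[26,2],[30,0],[30,2],[34,2],[39,1]]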